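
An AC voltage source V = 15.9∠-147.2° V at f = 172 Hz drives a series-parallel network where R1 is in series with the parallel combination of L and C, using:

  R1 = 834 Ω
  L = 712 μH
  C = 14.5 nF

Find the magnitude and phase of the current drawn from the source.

Step 1 — Angular frequency: ω = 2π·f = 2π·172 = 1081 rad/s.
Step 2 — Component impedances:
  R1: Z = R = 834 Ω
  L: Z = jωL = j·1081·0.000712 = 0 + j0.7695 Ω
  C: Z = 1/(jωC) = -j/(ω·C) = 0 - j6.382e+04 Ω
Step 3 — Parallel branch: L || C = 1/(1/L + 1/C) = 0 + j0.7695 Ω.
Step 4 — Series with R1: Z_total = R1 + (L || C) = 834 + j0.7695 Ω = 834∠0.1° Ω.
Step 5 — Source phasor: V = 15.9∠-147.2° V = -13.37 - j8.613 V.
Step 6 — Ohm's law: I = V / Z_total = (-13.37 - j8.613) / (834 + j0.7695) = -0.01603 - j0.01031 A.
Step 7 — Convert to polar: |I| = 0.01906 A, ∠I = -147.3°.

I = 0.01906∠-147.3° A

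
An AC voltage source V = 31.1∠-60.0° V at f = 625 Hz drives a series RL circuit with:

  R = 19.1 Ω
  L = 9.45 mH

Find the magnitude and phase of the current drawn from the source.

Step 1 — Angular frequency: ω = 2π·f = 2π·625 = 3927 rad/s.
Step 2 — Component impedances:
  R: Z = R = 19.1 Ω
  L: Z = jωL = j·3927·0.00945 = 0 + j37.11 Ω
Step 3 — Series combination: Z_total = R + L = 19.1 + j37.11 Ω = 41.74∠62.8° Ω.
Step 4 — Source phasor: V = 31.1∠-60.0° V = 15.55 - j26.93 V.
Step 5 — Ohm's law: I = V / Z_total = (15.55 - j26.93) / (19.1 + j37.11) = -0.4033 - j0.6266 A.
Step 6 — Convert to polar: |I| = 0.7451 A, ∠I = -122.8°.

I = 0.7451∠-122.8° A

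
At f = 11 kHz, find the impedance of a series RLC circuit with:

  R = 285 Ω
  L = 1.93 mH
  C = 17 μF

Step 1 — Angular frequency: ω = 2π·f = 2π·1.1e+04 = 6.912e+04 rad/s.
Step 2 — Component impedances:
  R: Z = R = 285 Ω
  L: Z = jωL = j·6.912e+04·0.00193 = 0 + j133.4 Ω
  C: Z = 1/(jωC) = -j/(ω·C) = 0 - j0.8511 Ω
Step 3 — Series combination: Z_total = R + L + C = 285 + j132.5 Ω = 314.3∠24.9° Ω.

Z = 285 + j132.5 Ω = 314.3∠24.9° Ω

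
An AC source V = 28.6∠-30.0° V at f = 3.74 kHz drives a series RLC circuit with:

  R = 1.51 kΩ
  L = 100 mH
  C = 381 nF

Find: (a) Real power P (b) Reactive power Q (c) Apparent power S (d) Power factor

Step 1 — Angular frequency: ω = 2π·f = 2π·3740 = 2.35e+04 rad/s.
Step 2 — Component impedances:
  R: Z = R = 1510 Ω
  L: Z = jωL = j·2.35e+04·0.1 = 0 + j2350 Ω
  C: Z = 1/(jωC) = -j/(ω·C) = 0 - j111.7 Ω
Step 3 — Series combination: Z_total = R + L + C = 1510 + j2238 Ω = 2700∠56.0° Ω.
Step 4 — Source phasor: V = 28.6∠-30.0° V = 24.77 - j14.3 V.
Step 5 — Current: I = V / Z = 0.0007399 - j0.01057 A = 0.01059∠-86.0° A.
Step 6 — Complex power: S = V·I* = 0.1694 + j0.2511 VA.
Step 7 — Real power: P = Re(S) = 0.1694 W.
Step 8 — Reactive power: Q = Im(S) = 0.2511 VAR.
Step 9 — Apparent power: |S| = 0.303 VA.
Step 10 — Power factor: PF = P/|S| = 0.5593 (lagging).

(a) P = 0.1694 W  (b) Q = 0.2511 VAR  (c) S = 0.303 VA  (d) PF = 0.5593 (lagging)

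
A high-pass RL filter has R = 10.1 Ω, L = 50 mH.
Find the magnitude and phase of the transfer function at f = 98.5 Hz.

Step 1 — Angular frequency: ω = 2π·98.5 = 618.9 rad/s.
Step 2 — Transfer function: H(jω) = jωL/(R + jωL).
Step 3 — Numerator jωL = j·30.94; denominator R + jωL = 10.1 + j30.94.
Step 4 — H = 0.9037 + j0.295.
Step 5 — Magnitude: |H| = 0.9506 (-0.4 dB); phase: φ = 18.1°.

|H| = 0.9506 (-0.4 dB), φ = 18.1°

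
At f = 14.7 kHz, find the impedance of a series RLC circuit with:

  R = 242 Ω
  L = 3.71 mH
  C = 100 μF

Step 1 — Angular frequency: ω = 2π·f = 2π·1.47e+04 = 9.236e+04 rad/s.
Step 2 — Component impedances:
  R: Z = R = 242 Ω
  L: Z = jωL = j·9.236e+04·0.00371 = 0 + j342.7 Ω
  C: Z = 1/(jωC) = -j/(ω·C) = 0 - j0.1083 Ω
Step 3 — Series combination: Z_total = R + L + C = 242 + j342.6 Ω = 419.4∠54.8° Ω.

Z = 242 + j342.6 Ω = 419.4∠54.8° Ω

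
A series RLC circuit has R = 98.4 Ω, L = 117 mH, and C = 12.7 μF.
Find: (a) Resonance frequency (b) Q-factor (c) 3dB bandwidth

Step 1 — Resonance condition Im(Z)=0 gives ω₀ = 1/√(LC).
Step 2 — ω₀ = 1/√(0.117·1.27e-05) = 820.4 rad/s.
Step 3 — f₀ = ω₀/(2π) = 130.6 Hz.
Step 4 — Series Q: Q = ω₀L/R = 820.4·0.117/98.4 = 0.9754.
Step 5 — 3dB bandwidth: Δω = ω₀/Q = 841 rad/s; BW = Δω/(2π) = 133.9 Hz.

(a) f₀ = 130.6 Hz  (b) Q = 0.9754  (c) BW = 133.9 Hz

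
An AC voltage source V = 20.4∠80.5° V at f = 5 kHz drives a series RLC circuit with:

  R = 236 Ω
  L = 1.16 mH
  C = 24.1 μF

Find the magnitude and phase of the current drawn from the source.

Step 1 — Angular frequency: ω = 2π·f = 2π·5000 = 3.142e+04 rad/s.
Step 2 — Component impedances:
  R: Z = R = 236 Ω
  L: Z = jωL = j·3.142e+04·0.00116 = 0 + j36.44 Ω
  C: Z = 1/(jωC) = -j/(ω·C) = 0 - j1.321 Ω
Step 3 — Series combination: Z_total = R + L + C = 236 + j35.12 Ω = 238.6∠8.5° Ω.
Step 4 — Source phasor: V = 20.4∠80.5° V = 3.367 + j20.12 V.
Step 5 — Ohm's law: I = V / Z_total = (3.367 + j20.12) / (236 + j35.12) = 0.02637 + j0.08133 A.
Step 6 — Convert to polar: |I| = 0.0855 A, ∠I = 72.0°.

I = 0.0855∠72.0° A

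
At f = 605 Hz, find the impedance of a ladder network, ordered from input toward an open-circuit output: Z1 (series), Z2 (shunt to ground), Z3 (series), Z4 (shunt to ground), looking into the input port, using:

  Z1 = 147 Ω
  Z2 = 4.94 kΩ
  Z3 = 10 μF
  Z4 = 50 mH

Step 1 — Angular frequency: ω = 2π·f = 2π·605 = 3801 rad/s.
Step 2 — Component impedances:
  Z1: Z = R = 147 Ω
  Z2: Z = R = 4940 Ω
  Z3: Z = 1/(jωC) = -j/(ω·C) = 0 - j26.31 Ω
  Z4: Z = jωL = j·3801·0.05 = 0 + j190.1 Ω
Step 3 — Ladder network (open output): work backward from the far end, alternating series and parallel combinations. Z_in = 152.4 + j163.6 Ω = 223.6∠47.0° Ω.

Z = 152.4 + j163.6 Ω = 223.6∠47.0° Ω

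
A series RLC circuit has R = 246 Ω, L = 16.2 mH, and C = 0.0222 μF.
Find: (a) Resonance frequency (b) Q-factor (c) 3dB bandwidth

Step 1 — Resonance: ω₀ = 1/√(LC) = 1/√(0.0162·2.22e-08) = 5.273e+04 rad/s.
Step 2 — f₀ = ω₀/(2π) = 8392 Hz.
Step 3 — Series Q: Q = ω₀L/R = 5.273e+04·0.0162/246 = 3.473.
Step 4 — Bandwidth: Δω = ω₀/Q = 1.519e+04 rad/s; BW = Δω/(2π) = 2417 Hz.

(a) f₀ = 8392 Hz  (b) Q = 3.473  (c) BW = 2417 Hz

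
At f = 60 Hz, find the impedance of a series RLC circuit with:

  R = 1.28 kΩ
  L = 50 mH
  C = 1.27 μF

Step 1 — Angular frequency: ω = 2π·f = 2π·60 = 377 rad/s.
Step 2 — Component impedances:
  R: Z = R = 1280 Ω
  L: Z = jωL = j·377·0.05 = 0 + j18.85 Ω
  C: Z = 1/(jωC) = -j/(ω·C) = 0 - j2089 Ω
Step 3 — Series combination: Z_total = R + L + C = 1280 - j2070 Ω = 2434∠-58.3° Ω.

Z = 1280 - j2070 Ω = 2434∠-58.3° Ω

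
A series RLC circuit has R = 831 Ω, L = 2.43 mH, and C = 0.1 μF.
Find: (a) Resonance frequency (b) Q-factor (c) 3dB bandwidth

Step 1 — Resonance: ω₀ = 1/√(LC) = 1/√(0.00243·1e-07) = 6.415e+04 rad/s.
Step 2 — f₀ = ω₀/(2π) = 1.021e+04 Hz.
Step 3 — Series Q: Q = ω₀L/R = 6.415e+04·0.00243/831 = 0.1876.
Step 4 — Bandwidth: Δω = ω₀/Q = 3.42e+05 rad/s; BW = Δω/(2π) = 5.443e+04 Hz.

(a) f₀ = 1.021e+04 Hz  (b) Q = 0.1876  (c) BW = 5.443e+04 Hz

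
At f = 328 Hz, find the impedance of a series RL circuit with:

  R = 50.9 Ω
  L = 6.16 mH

Step 1 — Angular frequency: ω = 2π·f = 2π·328 = 2061 rad/s.
Step 2 — Component impedances:
  R: Z = R = 50.9 Ω
  L: Z = jωL = j·2061·0.00616 = 0 + j12.7 Ω
Step 3 — Series combination: Z_total = R + L = 50.9 + j12.7 Ω = 52.46∠14.0° Ω.

Z = 50.9 + j12.7 Ω = 52.46∠14.0° Ω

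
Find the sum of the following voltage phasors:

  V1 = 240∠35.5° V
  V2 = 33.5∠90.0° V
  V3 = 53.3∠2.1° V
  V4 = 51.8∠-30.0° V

Step 1 — Convert each phasor to rectangular form:
  V1 = 240·(cos(35.5°) + j·sin(35.5°)) = 195.4 + j139.4 V
  V2 = 33.5·(cos(90.0°) + j·sin(90.0°)) = 0 + j33.5 V
  V3 = 53.3·(cos(2.1°) + j·sin(2.1°)) = 53.26 + j1.953 V
  V4 = 51.8·(cos(-30.0°) + j·sin(-30.0°)) = 44.86 - j25.9 V
Step 2 — Sum components: V_total = 293.5 + j148.9 V.
Step 3 — Convert to polar: |V_total| = 329.1 V, ∠V_total = 26.9°.

V_total = 329.1∠26.9° V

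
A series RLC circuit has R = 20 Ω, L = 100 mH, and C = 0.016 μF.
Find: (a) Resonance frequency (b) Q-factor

Step 1 — Resonance condition Im(Z)=0 gives ω₀ = 1/√(LC).
Step 2 — ω₀ = 1/√(0.1·1.6e-08) = 2.5e+04 rad/s.
Step 3 — f₀ = ω₀/(2π) = 3979 Hz.
Step 4 — Series Q: Q = ω₀L/R = 2.5e+04·0.1/20 = 125.

(a) f₀ = 3979 Hz  (b) Q = 125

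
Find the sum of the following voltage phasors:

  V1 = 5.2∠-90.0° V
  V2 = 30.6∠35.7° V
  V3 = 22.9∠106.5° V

Step 1 — Convert each phasor to rectangular form:
  V1 = 5.2·(cos(-90.0°) + j·sin(-90.0°)) = 0 - j5.2 V
  V2 = 30.6·(cos(35.7°) + j·sin(35.7°)) = 24.85 + j17.86 V
  V3 = 22.9·(cos(106.5°) + j·sin(106.5°)) = -6.504 + j21.96 V
Step 2 — Sum components: V_total = 18.35 + j34.61 V.
Step 3 — Convert to polar: |V_total| = 39.17 V, ∠V_total = 62.1°.

V_total = 39.17∠62.1° V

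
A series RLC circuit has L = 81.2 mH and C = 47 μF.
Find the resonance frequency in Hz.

Step 1 — Resonance condition Im(Z)=0 gives ω₀ = 1/√(LC).
Step 2 — ω₀ = 1/√(0.0812·4.7e-05) = 511.9 rad/s.
Step 3 — f₀ = ω₀/(2π) = 81.47 Hz.

f₀ = 81.47 Hz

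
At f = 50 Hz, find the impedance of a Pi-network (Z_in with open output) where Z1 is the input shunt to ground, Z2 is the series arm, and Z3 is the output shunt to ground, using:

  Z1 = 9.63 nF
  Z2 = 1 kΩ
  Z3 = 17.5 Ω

Step 1 — Angular frequency: ω = 2π·f = 2π·50 = 314.2 rad/s.
Step 2 — Component impedances:
  Z1: Z = 1/(jωC) = -j/(ω·C) = 0 - j3.305e+05 Ω
  Z2: Z = R = 1000 Ω
  Z3: Z = R = 17.5 Ω
Step 3 — With open output, the series arm Z2 and the output shunt Z3 appear in series to ground: Z2 + Z3 = 1018 Ω.
Step 4 — Parallel with input shunt Z1: Z_in = Z1 || (Z2 + Z3) = 1017 - j3.132 Ω = 1017∠-0.2° Ω.

Z = 1017 - j3.132 Ω = 1017∠-0.2° Ω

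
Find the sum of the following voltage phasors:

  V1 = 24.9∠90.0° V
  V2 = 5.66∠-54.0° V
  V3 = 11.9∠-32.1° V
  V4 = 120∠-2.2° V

Step 1 — Convert each phasor to rectangular form:
  V1 = 24.9·(cos(90.0°) + j·sin(90.0°)) = 0 + j24.9 V
  V2 = 5.66·(cos(-54.0°) + j·sin(-54.0°)) = 3.327 - j4.579 V
  V3 = 11.9·(cos(-32.1°) + j·sin(-32.1°)) = 10.08 - j6.324 V
  V4 = 120·(cos(-2.2°) + j·sin(-2.2°)) = 119.9 - j4.607 V
Step 2 — Sum components: V_total = 133.3 + j9.391 V.
Step 3 — Convert to polar: |V_total| = 133.6 V, ∠V_total = 4.0°.

V_total = 133.6∠4.0° V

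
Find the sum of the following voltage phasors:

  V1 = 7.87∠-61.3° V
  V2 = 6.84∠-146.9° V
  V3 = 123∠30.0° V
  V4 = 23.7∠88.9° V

Step 1 — Convert each phasor to rectangular form:
  V1 = 7.87·(cos(-61.3°) + j·sin(-61.3°)) = 3.779 - j6.903 V
  V2 = 6.84·(cos(-146.9°) + j·sin(-146.9°)) = -5.73 - j3.735 V
  V3 = 123·(cos(30.0°) + j·sin(30.0°)) = 106.5 + j61.5 V
  V4 = 23.7·(cos(88.9°) + j·sin(88.9°)) = 0.455 + j23.7 V
Step 2 — Sum components: V_total = 105 + j74.56 V.
Step 3 — Convert to polar: |V_total| = 128.8 V, ∠V_total = 35.4°.

V_total = 128.8∠35.4° V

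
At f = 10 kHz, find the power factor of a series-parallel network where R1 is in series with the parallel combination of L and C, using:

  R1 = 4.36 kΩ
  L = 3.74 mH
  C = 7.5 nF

Step 1 — Angular frequency: ω = 2π·f = 2π·1e+04 = 6.283e+04 rad/s.
Step 2 — Component impedances:
  R1: Z = R = 4360 Ω
  L: Z = jωL = j·6.283e+04·0.00374 = 0 + j235 Ω
  C: Z = 1/(jωC) = -j/(ω·C) = 0 - j2122 Ω
Step 3 — Parallel branch: L || C = 1/(1/L + 1/C) = 0 + j264.3 Ω.
Step 4 — Series with R1: Z_total = R1 + (L || C) = 4360 + j264.3 Ω = 4368∠3.5° Ω.
Step 5 — Power factor: PF = cos(φ) = Re(Z)/|Z| = 4360/4368 = 0.9982.
Step 6 — Type: Im(Z) = 264.3 ⇒ lagging (phase φ = 3.5°).

PF = 0.9982 (lagging, φ = 3.5°)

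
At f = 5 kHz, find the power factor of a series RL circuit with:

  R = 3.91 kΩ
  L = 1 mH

Step 1 — Angular frequency: ω = 2π·f = 2π·5000 = 3.142e+04 rad/s.
Step 2 — Component impedances:
  R: Z = R = 3910 Ω
  L: Z = jωL = j·3.142e+04·0.001 = 0 + j31.42 Ω
Step 3 — Series combination: Z_total = R + L = 3910 + j31.42 Ω = 3910∠0.5° Ω.
Step 4 — Power factor: PF = cos(φ) = Re(Z)/|Z| = 3910/3910 = 1.
Step 5 — Type: Im(Z) = 31.42 ⇒ lagging (phase φ = 0.5°).

PF = 1 (lagging, φ = 0.5°)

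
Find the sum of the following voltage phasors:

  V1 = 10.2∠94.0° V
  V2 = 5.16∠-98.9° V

Step 1 — Convert each phasor to rectangular form:
  V1 = 10.2·(cos(94.0°) + j·sin(94.0°)) = -0.7115 + j10.18 V
  V2 = 5.16·(cos(-98.9°) + j·sin(-98.9°)) = -0.7983 - j5.098 V
Step 2 — Sum components: V_total = -1.51 + j5.077 V.
Step 3 — Convert to polar: |V_total| = 5.297 V, ∠V_total = 106.6°.

V_total = 5.297∠106.6° V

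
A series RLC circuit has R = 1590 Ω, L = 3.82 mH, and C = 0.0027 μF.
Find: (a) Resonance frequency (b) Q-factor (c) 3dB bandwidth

Step 1 — Resonance: ω₀ = 1/√(LC) = 1/√(0.00382·2.7e-09) = 3.114e+05 rad/s.
Step 2 — f₀ = ω₀/(2π) = 4.956e+04 Hz.
Step 3 — Series Q: Q = ω₀L/R = 3.114e+05·0.00382/1590 = 0.7481.
Step 4 — Bandwidth: Δω = ω₀/Q = 4.162e+05 rad/s; BW = Δω/(2π) = 6.625e+04 Hz.

(a) f₀ = 4.956e+04 Hz  (b) Q = 0.7481  (c) BW = 6.625e+04 Hz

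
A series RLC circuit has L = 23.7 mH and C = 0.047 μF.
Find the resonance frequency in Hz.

Step 1 — Resonance condition Im(Z)=0 gives ω₀ = 1/√(LC).
Step 2 — ω₀ = 1/√(0.0237·4.7e-08) = 2.996e+04 rad/s.
Step 3 — f₀ = ω₀/(2π) = 4769 Hz.

f₀ = 4769 Hz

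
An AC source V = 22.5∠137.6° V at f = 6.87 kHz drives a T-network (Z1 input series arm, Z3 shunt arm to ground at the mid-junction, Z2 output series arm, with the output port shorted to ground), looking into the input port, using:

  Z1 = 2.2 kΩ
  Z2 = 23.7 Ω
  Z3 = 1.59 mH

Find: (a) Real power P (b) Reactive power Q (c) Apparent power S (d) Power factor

Step 1 — Angular frequency: ω = 2π·f = 2π·6870 = 4.317e+04 rad/s.
Step 2 — Component impedances:
  Z1: Z = R = 2200 Ω
  Z2: Z = R = 23.7 Ω
  Z3: Z = jωL = j·4.317e+04·0.00159 = 0 + j68.63 Ω
Step 3 — With the output port shorted to ground, the output series arm Z2 runs from the junction to ground; the shunt arm Z3 also runs from the junction to ground. They appear in parallel: Z3 || Z2 = 21.18 + j7.312 Ω.
Step 4 — Series with input arm Z1: Z_in = Z1 + (Z3 || Z2) = 2221 + j7.312 Ω = 2221∠0.2° Ω.
Step 5 — Source phasor: V = 22.5∠137.6° V = -16.62 + j15.17 V.
Step 6 — Current: I = V / Z = -0.007458 + j0.006855 A = 0.01013∠137.4° A.
Step 7 — Complex power: S = V·I* = 0.2279 + j0.0007503 VA.
Step 8 — Real power: P = Re(S) = 0.2279 W.
Step 9 — Reactive power: Q = Im(S) = 0.0007503 VAR.
Step 10 — Apparent power: |S| = 0.2279 VA.
Step 11 — Power factor: PF = P/|S| = 1 (lagging).

(a) P = 0.2279 W  (b) Q = 0.0007503 VAR  (c) S = 0.2279 VA  (d) PF = 1 (lagging)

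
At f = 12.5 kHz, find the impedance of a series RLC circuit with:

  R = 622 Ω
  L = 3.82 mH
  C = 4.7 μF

Step 1 — Angular frequency: ω = 2π·f = 2π·1.25e+04 = 7.854e+04 rad/s.
Step 2 — Component impedances:
  R: Z = R = 622 Ω
  L: Z = jωL = j·7.854e+04·0.00382 = 0 + j300 Ω
  C: Z = 1/(jωC) = -j/(ω·C) = 0 - j2.709 Ω
Step 3 — Series combination: Z_total = R + L + C = 622 + j297.3 Ω = 689.4∠25.5° Ω.

Z = 622 + j297.3 Ω = 689.4∠25.5° Ω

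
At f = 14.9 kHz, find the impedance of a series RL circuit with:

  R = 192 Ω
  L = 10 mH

Step 1 — Angular frequency: ω = 2π·f = 2π·1.49e+04 = 9.362e+04 rad/s.
Step 2 — Component impedances:
  R: Z = R = 192 Ω
  L: Z = jωL = j·9.362e+04·0.01 = 0 + j936.2 Ω
Step 3 — Series combination: Z_total = R + L = 192 + j936.2 Ω = 955.7∠78.4° Ω.

Z = 192 + j936.2 Ω = 955.7∠78.4° Ω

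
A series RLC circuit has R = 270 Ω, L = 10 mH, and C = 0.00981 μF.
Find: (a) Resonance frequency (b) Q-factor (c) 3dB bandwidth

Step 1 — Resonance: ω₀ = 1/√(LC) = 1/√(0.01·9.81e-09) = 1.01e+05 rad/s.
Step 2 — f₀ = ω₀/(2π) = 1.607e+04 Hz.
Step 3 — Series Q: Q = ω₀L/R = 1.01e+05·0.01/270 = 3.739.
Step 4 — Bandwidth: Δω = ω₀/Q = 2.7e+04 rad/s; BW = Δω/(2π) = 4297 Hz.

(a) f₀ = 1.607e+04 Hz  (b) Q = 3.739  (c) BW = 4297 Hz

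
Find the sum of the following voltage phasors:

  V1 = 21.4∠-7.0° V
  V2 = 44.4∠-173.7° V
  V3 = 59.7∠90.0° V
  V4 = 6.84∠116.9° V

Step 1 — Convert each phasor to rectangular form:
  V1 = 21.4·(cos(-7.0°) + j·sin(-7.0°)) = 21.24 - j2.608 V
  V2 = 44.4·(cos(-173.7°) + j·sin(-173.7°)) = -44.13 - j4.872 V
  V3 = 59.7·(cos(90.0°) + j·sin(90.0°)) = 0 + j59.7 V
  V4 = 6.84·(cos(116.9°) + j·sin(116.9°)) = -3.095 + j6.1 V
Step 2 — Sum components: V_total = -25.99 + j58.32 V.
Step 3 — Convert to polar: |V_total| = 63.85 V, ∠V_total = 114.0°.

V_total = 63.85∠114.0° V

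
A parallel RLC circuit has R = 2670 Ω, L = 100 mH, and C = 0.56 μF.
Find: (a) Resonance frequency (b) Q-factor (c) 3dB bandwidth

Step 1 — Resonance: ω₀ = 1/√(LC) = 1/√(0.1·5.6e-07) = 4226 rad/s.
Step 2 — f₀ = ω₀/(2π) = 672.6 Hz.
Step 3 — Parallel Q: Q = R/(ω₀L) = 2670/(4226·0.1) = 6.318.
Step 4 — Bandwidth: Δω = ω₀/Q = 668.8 rad/s; BW = Δω/(2π) = 106.4 Hz.

(a) f₀ = 672.6 Hz  (b) Q = 6.318  (c) BW = 106.4 Hz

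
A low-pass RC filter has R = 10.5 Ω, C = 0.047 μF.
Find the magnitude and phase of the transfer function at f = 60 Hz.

Step 1 — Angular frequency: ω = 2π·60 = 377 rad/s.
Step 2 — Transfer function: H(jω) = 1/(1 + jωRC).
Step 3 — Denominator: 1 + jωRC = 1 + j·377·10.5·4.7e-08 = 1 + j0.000186.
Step 4 — H = 1 - j0.000186.
Step 5 — Magnitude: |H| = 1 (-0.0 dB); phase: φ = -0.0°.

|H| = 1 (-0.0 dB), φ = -0.0°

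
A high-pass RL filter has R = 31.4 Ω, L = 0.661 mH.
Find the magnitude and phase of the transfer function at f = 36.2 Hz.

Step 1 — Angular frequency: ω = 2π·36.2 = 227.5 rad/s.
Step 2 — Transfer function: H(jω) = jωL/(R + jωL).
Step 3 — Numerator jωL = j·0.1503; denominator R + jωL = 31.4 + j0.1503.
Step 4 — H = 2.293e-05 + j0.004788.
Step 5 — Magnitude: |H| = 0.004788 (-46.4 dB); phase: φ = 89.7°.

|H| = 0.004788 (-46.4 dB), φ = 89.7°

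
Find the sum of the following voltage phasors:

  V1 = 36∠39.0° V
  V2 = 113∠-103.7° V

Step 1 — Convert each phasor to rectangular form:
  V1 = 36·(cos(39.0°) + j·sin(39.0°)) = 27.98 + j22.66 V
  V2 = 113·(cos(-103.7°) + j·sin(-103.7°)) = -26.76 - j109.8 V
Step 2 — Sum components: V_total = 1.215 - j87.13 V.
Step 3 — Convert to polar: |V_total| = 87.14 V, ∠V_total = -89.2°.

V_total = 87.14∠-89.2° V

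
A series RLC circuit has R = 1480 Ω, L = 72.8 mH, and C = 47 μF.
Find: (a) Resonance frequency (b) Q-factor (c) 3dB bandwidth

Step 1 — Resonance: ω₀ = 1/√(LC) = 1/√(0.0728·4.7e-05) = 540.6 rad/s.
Step 2 — f₀ = ω₀/(2π) = 86.04 Hz.
Step 3 — Series Q: Q = ω₀L/R = 540.6·0.0728/1480 = 0.02659.
Step 4 — Bandwidth: Δω = ω₀/Q = 2.033e+04 rad/s; BW = Δω/(2π) = 3236 Hz.

(a) f₀ = 86.04 Hz  (b) Q = 0.02659  (c) BW = 3236 Hz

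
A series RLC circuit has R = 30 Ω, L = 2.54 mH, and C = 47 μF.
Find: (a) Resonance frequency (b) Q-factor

Step 1 — Resonance condition Im(Z)=0 gives ω₀ = 1/√(LC).
Step 2 — ω₀ = 1/√(0.00254·4.7e-05) = 2894 rad/s.
Step 3 — f₀ = ω₀/(2π) = 460.6 Hz.
Step 4 — Series Q: Q = ω₀L/R = 2894·0.00254/30 = 0.245.

(a) f₀ = 460.6 Hz  (b) Q = 0.245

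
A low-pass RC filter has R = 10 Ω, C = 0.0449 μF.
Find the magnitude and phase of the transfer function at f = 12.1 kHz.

Step 1 — Angular frequency: ω = 2π·1.21e+04 = 7.603e+04 rad/s.
Step 2 — Transfer function: H(jω) = 1/(1 + jωRC).
Step 3 — Denominator: 1 + jωRC = 1 + j·7.603e+04·10·4.49e-08 = 1 + j0.03414.
Step 4 — H = 0.9988 - j0.0341.
Step 5 — Magnitude: |H| = 0.9994 (-0.0 dB); phase: φ = -2.0°.

|H| = 0.9994 (-0.0 dB), φ = -2.0°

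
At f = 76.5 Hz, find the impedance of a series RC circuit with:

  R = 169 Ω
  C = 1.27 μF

Step 1 — Angular frequency: ω = 2π·f = 2π·76.5 = 480.7 rad/s.
Step 2 — Component impedances:
  R: Z = R = 169 Ω
  C: Z = 1/(jωC) = -j/(ω·C) = 0 - j1638 Ω
Step 3 — Series combination: Z_total = R + C = 169 - j1638 Ω = 1647∠-84.1° Ω.

Z = 169 - j1638 Ω = 1647∠-84.1° Ω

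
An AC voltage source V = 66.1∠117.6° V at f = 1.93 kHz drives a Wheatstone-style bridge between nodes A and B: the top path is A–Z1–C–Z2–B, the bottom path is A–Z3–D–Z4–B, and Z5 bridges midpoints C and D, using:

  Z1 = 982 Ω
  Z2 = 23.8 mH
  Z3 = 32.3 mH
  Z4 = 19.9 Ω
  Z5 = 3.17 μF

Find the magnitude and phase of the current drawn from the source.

Step 1 — Angular frequency: ω = 2π·f = 2π·1930 = 1.213e+04 rad/s.
Step 2 — Component impedances:
  Z1: Z = R = 982 Ω
  Z2: Z = jωL = j·1.213e+04·0.0238 = 0 + j288.6 Ω
  Z3: Z = jωL = j·1.213e+04·0.0323 = 0 + j391.7 Ω
  Z4: Z = R = 19.9 Ω
  Z5: Z = 1/(jωC) = -j/(ω·C) = 0 - j26.01 Ω
Step 3 — Bridge requires nodal analysis (the Z5 bridge couples midpoints C and D, so the two paths cannot be reduced to a simple series/parallel combination). Setting node B to ground and injecting 1 A at node A, the 3-node admittance system at A, C, D solves to V_A = Z_AB = 157.6 + j343.8 Ω = 378.2∠65.4° Ω.
Step 4 — Source phasor: V = 66.1∠117.6° V = -30.62 + j58.58 V.
Step 5 — Ohm's law: I = V / Z_total = (-30.62 + j58.58) / (157.6 + j343.8) = 0.1071 + j0.1382 A.
Step 6 — Convert to polar: |I| = 0.1748 A, ∠I = 52.2°.

I = 0.1748∠52.2° A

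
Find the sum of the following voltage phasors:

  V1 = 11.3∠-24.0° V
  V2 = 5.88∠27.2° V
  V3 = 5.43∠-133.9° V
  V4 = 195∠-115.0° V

Step 1 — Convert each phasor to rectangular form:
  V1 = 11.3·(cos(-24.0°) + j·sin(-24.0°)) = 10.32 - j4.596 V
  V2 = 5.88·(cos(27.2°) + j·sin(27.2°)) = 5.23 + j2.688 V
  V3 = 5.43·(cos(-133.9°) + j·sin(-133.9°)) = -3.765 - j3.913 V
  V4 = 195·(cos(-115.0°) + j·sin(-115.0°)) = -82.41 - j176.7 V
Step 2 — Sum components: V_total = -70.62 - j182.6 V.
Step 3 — Convert to polar: |V_total| = 195.7 V, ∠V_total = -111.1°.

V_total = 195.7∠-111.1° V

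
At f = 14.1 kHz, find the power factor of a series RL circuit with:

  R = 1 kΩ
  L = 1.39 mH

Step 1 — Angular frequency: ω = 2π·f = 2π·1.41e+04 = 8.859e+04 rad/s.
Step 2 — Component impedances:
  R: Z = R = 1000 Ω
  L: Z = jωL = j·8.859e+04·0.00139 = 0 + j123.1 Ω
Step 3 — Series combination: Z_total = R + L = 1000 + j123.1 Ω = 1008∠7.0° Ω.
Step 4 — Power factor: PF = cos(φ) = Re(Z)/|Z| = 1000/1007.6 = 0.9925.
Step 5 — Type: Im(Z) = 123.1 ⇒ lagging (phase φ = 7.0°).

PF = 0.9925 (lagging, φ = 7.0°)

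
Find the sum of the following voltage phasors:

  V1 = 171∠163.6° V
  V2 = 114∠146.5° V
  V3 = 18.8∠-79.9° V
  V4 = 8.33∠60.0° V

Step 1 — Convert each phasor to rectangular form:
  V1 = 171·(cos(163.6°) + j·sin(163.6°)) = -164 + j48.28 V
  V2 = 114·(cos(146.5°) + j·sin(146.5°)) = -95.06 + j62.92 V
  V3 = 18.8·(cos(-79.9°) + j·sin(-79.9°)) = 3.297 - j18.51 V
  V4 = 8.33·(cos(60.0°) + j·sin(60.0°)) = 4.165 + j7.214 V
Step 2 — Sum components: V_total = -251.6 + j99.91 V.
Step 3 — Convert to polar: |V_total| = 270.8 V, ∠V_total = 158.3°.

V_total = 270.8∠158.3° V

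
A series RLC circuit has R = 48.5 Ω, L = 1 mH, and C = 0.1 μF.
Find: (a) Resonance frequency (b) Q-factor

Step 1 — Resonance condition Im(Z)=0 gives ω₀ = 1/√(LC).
Step 2 — ω₀ = 1/√(0.001·1e-07) = 1e+05 rad/s.
Step 3 — f₀ = ω₀/(2π) = 1.592e+04 Hz.
Step 4 — Series Q: Q = ω₀L/R = 1e+05·0.001/48.5 = 2.062.

(a) f₀ = 1.592e+04 Hz  (b) Q = 2.062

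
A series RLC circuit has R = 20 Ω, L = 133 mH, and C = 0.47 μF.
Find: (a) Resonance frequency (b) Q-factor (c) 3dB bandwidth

Step 1 — Resonance condition Im(Z)=0 gives ω₀ = 1/√(LC).
Step 2 — ω₀ = 1/√(0.133·4.7e-07) = 4000 rad/s.
Step 3 — f₀ = ω₀/(2π) = 636.6 Hz.
Step 4 — Series Q: Q = ω₀L/R = 4000·0.133/20 = 26.6.
Step 5 — 3dB bandwidth: Δω = ω₀/Q = 150.4 rad/s; BW = Δω/(2π) = 23.93 Hz.

(a) f₀ = 636.6 Hz  (b) Q = 26.6  (c) BW = 23.93 Hz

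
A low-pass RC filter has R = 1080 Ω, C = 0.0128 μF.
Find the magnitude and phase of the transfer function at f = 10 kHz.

Step 1 — Angular frequency: ω = 2π·1e+04 = 6.283e+04 rad/s.
Step 2 — Transfer function: H(jω) = 1/(1 + jωRC).
Step 3 — Denominator: 1 + jωRC = 1 + j·6.283e+04·1080·1.28e-08 = 1 + j0.8686.
Step 4 — H = 0.57 - j0.4951.
Step 5 — Magnitude: |H| = 0.755 (-2.4 dB); phase: φ = -41.0°.

|H| = 0.755 (-2.4 dB), φ = -41.0°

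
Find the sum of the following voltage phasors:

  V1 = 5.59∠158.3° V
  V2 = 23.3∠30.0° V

Step 1 — Convert each phasor to rectangular form:
  V1 = 5.59·(cos(158.3°) + j·sin(158.3°)) = -5.194 + j2.067 V
  V2 = 23.3·(cos(30.0°) + j·sin(30.0°)) = 20.18 + j11.65 V
Step 2 — Sum components: V_total = 14.98 + j13.72 V.
Step 3 — Convert to polar: |V_total| = 20.31 V, ∠V_total = 42.5°.

V_total = 20.31∠42.5° V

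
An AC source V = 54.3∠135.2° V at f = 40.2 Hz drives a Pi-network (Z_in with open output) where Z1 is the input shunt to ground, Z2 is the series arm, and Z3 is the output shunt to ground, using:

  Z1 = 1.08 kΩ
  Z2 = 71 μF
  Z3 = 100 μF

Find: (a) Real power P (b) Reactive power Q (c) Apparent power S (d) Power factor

Step 1 — Angular frequency: ω = 2π·f = 2π·40.2 = 252.6 rad/s.
Step 2 — Component impedances:
  Z1: Z = R = 1080 Ω
  Z2: Z = 1/(jωC) = -j/(ω·C) = 0 - j55.76 Ω
  Z3: Z = 1/(jωC) = -j/(ω·C) = 0 - j39.59 Ω
Step 3 — With open output, the series arm Z2 and the output shunt Z3 appear in series to ground: Z2 + Z3 = 0 - j95.35 Ω.
Step 4 — Parallel with input shunt Z1: Z_in = Z1 || (Z2 + Z3) = 8.353 - j94.61 Ω = 94.98∠-85.0° Ω.
Step 5 — Source phasor: V = 54.3∠135.2° V = -38.53 + j38.26 V.
Step 6 — Current: I = V / Z = -0.4369 - j0.3686 A = 0.5717∠-139.8° A.
Step 7 — Complex power: S = V·I* = 2.73 - j30.92 VA.
Step 8 — Real power: P = Re(S) = 2.73 W.
Step 9 — Reactive power: Q = Im(S) = -30.92 VAR.
Step 10 — Apparent power: |S| = 31.04 VA.
Step 11 — Power factor: PF = P/|S| = 0.08795 (leading).

(a) P = 2.73 W  (b) Q = -30.92 VAR  (c) S = 31.04 VA  (d) PF = 0.08795 (leading)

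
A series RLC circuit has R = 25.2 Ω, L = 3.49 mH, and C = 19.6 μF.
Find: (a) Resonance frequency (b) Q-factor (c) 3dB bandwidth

Step 1 — Resonance: ω₀ = 1/√(LC) = 1/√(0.00349·1.96e-05) = 3823 rad/s.
Step 2 — f₀ = ω₀/(2π) = 608.5 Hz.
Step 3 — Series Q: Q = ω₀L/R = 3823·0.00349/25.2 = 0.5295.
Step 4 — Bandwidth: Δω = ω₀/Q = 7221 rad/s; BW = Δω/(2π) = 1149 Hz.

(a) f₀ = 608.5 Hz  (b) Q = 0.5295  (c) BW = 1149 Hz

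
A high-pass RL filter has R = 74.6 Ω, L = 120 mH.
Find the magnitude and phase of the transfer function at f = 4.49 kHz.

Step 1 — Angular frequency: ω = 2π·4490 = 2.821e+04 rad/s.
Step 2 — Transfer function: H(jω) = jωL/(R + jωL).
Step 3 — Numerator jωL = j·3385; denominator R + jωL = 74.6 + j3385.
Step 4 — H = 0.9995 + j0.02203.
Step 5 — Magnitude: |H| = 0.9998 (-0.0 dB); phase: φ = 1.3°.

|H| = 0.9998 (-0.0 dB), φ = 1.3°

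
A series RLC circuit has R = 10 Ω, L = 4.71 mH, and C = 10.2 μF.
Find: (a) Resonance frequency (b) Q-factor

Step 1 — Resonance condition Im(Z)=0 gives ω₀ = 1/√(LC).
Step 2 — ω₀ = 1/√(0.00471·1.02e-05) = 4562 rad/s.
Step 3 — f₀ = ω₀/(2π) = 726.1 Hz.
Step 4 — Series Q: Q = ω₀L/R = 4562·0.00471/10 = 2.149.

(a) f₀ = 726.1 Hz  (b) Q = 2.149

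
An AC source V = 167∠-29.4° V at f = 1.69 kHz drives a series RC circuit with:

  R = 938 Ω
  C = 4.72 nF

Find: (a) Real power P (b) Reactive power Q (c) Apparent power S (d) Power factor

Step 1 — Angular frequency: ω = 2π·f = 2π·1690 = 1.062e+04 rad/s.
Step 2 — Component impedances:
  R: Z = R = 938 Ω
  C: Z = 1/(jωC) = -j/(ω·C) = 0 - j1.995e+04 Ω
Step 3 — Series combination: Z_total = R + C = 938 - j1.995e+04 Ω = 1.997e+04∠-87.3° Ω.
Step 4 — Source phasor: V = 167∠-29.4° V = 145.5 - j81.98 V.
Step 5 — Current: I = V / Z = 0.004442 + j0.007083 A = 0.008361∠57.9° A.
Step 6 — Complex power: S = V·I* = 0.06557 - j1.395 VA.
Step 7 — Real power: P = Re(S) = 0.06557 W.
Step 8 — Reactive power: Q = Im(S) = -1.395 VAR.
Step 9 — Apparent power: |S| = 1.396 VA.
Step 10 — Power factor: PF = P/|S| = 0.04696 (leading).

(a) P = 0.06557 W  (b) Q = -1.395 VAR  (c) S = 1.396 VA  (d) PF = 0.04696 (leading)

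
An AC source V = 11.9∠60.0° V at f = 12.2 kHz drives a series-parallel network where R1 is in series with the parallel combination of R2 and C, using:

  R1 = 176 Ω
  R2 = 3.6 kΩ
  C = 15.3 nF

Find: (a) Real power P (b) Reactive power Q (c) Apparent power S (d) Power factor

Step 1 — Angular frequency: ω = 2π·f = 2π·1.22e+04 = 7.665e+04 rad/s.
Step 2 — Component impedances:
  R1: Z = R = 176 Ω
  R2: Z = R = 3600 Ω
  C: Z = 1/(jωC) = -j/(ω·C) = 0 - j852.6 Ω
Step 3 — Parallel branch: R2 || C = 1/(1/R2 + 1/C) = 191.2 - j807.4 Ω.
Step 4 — Series with R1: Z_total = R1 + (R2 || C) = 367.2 - j807.4 Ω = 886.9∠-65.5° Ω.
Step 5 — Source phasor: V = 11.9∠60.0° V = 5.95 + j10.31 V.
Step 6 — Current: I = V / Z = -0.007799 + j0.01092 A = 0.01342∠125.5° A.
Step 7 — Complex power: S = V·I* = 0.0661 - j0.1453 VA.
Step 8 — Real power: P = Re(S) = 0.0661 W.
Step 9 — Reactive power: Q = Im(S) = -0.1453 VAR.
Step 10 — Apparent power: |S| = 0.1597 VA.
Step 11 — Power factor: PF = P/|S| = 0.414 (leading).

(a) P = 0.0661 W  (b) Q = -0.1453 VAR  (c) S = 0.1597 VA  (d) PF = 0.414 (leading)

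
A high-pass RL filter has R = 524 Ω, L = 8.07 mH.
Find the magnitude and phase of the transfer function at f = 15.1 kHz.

Step 1 — Angular frequency: ω = 2π·1.51e+04 = 9.488e+04 rad/s.
Step 2 — Transfer function: H(jω) = jωL/(R + jωL).
Step 3 — Numerator jωL = j·765.7; denominator R + jωL = 524 + j765.7.
Step 4 — H = 0.681 + j0.4661.
Step 5 — Magnitude: |H| = 0.8252 (-1.7 dB); phase: φ = 34.4°.

|H| = 0.8252 (-1.7 dB), φ = 34.4°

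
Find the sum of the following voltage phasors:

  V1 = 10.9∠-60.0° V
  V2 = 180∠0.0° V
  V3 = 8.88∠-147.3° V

Step 1 — Convert each phasor to rectangular form:
  V1 = 10.9·(cos(-60.0°) + j·sin(-60.0°)) = 5.45 - j9.44 V
  V2 = 180·(cos(0.0°) + j·sin(0.0°)) = 180 V
  V3 = 8.88·(cos(-147.3°) + j·sin(-147.3°)) = -7.473 - j4.797 V
Step 2 — Sum components: V_total = 178 - j14.24 V.
Step 3 — Convert to polar: |V_total| = 178.5 V, ∠V_total = -4.6°.

V_total = 178.5∠-4.6° V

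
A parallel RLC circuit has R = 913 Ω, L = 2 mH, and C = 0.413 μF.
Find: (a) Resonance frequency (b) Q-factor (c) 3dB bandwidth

Step 1 — Resonance: ω₀ = 1/√(LC) = 1/√(0.002·4.13e-07) = 3.479e+04 rad/s.
Step 2 — f₀ = ω₀/(2π) = 5538 Hz.
Step 3 — Parallel Q: Q = R/(ω₀L) = 913/(3.479e+04·0.002) = 13.12.
Step 4 — Bandwidth: Δω = ω₀/Q = 2652 rad/s; BW = Δω/(2π) = 422.1 Hz.

(a) f₀ = 5538 Hz  (b) Q = 13.12  (c) BW = 422.1 Hz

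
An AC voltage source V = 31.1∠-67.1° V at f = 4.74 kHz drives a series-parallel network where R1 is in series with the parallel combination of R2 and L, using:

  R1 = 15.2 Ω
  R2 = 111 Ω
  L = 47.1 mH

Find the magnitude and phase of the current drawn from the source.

Step 1 — Angular frequency: ω = 2π·f = 2π·4740 = 2.978e+04 rad/s.
Step 2 — Component impedances:
  R1: Z = R = 15.2 Ω
  R2: Z = R = 111 Ω
  L: Z = jωL = j·2.978e+04·0.0471 = 0 + j1403 Ω
Step 3 — Parallel branch: R2 || L = 1/(1/R2 + 1/L) = 110.3 + j8.729 Ω.
Step 4 — Series with R1: Z_total = R1 + (R2 || L) = 125.5 + j8.729 Ω = 125.8∠4.0° Ω.
Step 5 — Source phasor: V = 31.1∠-67.1° V = 12.1 - j28.65 V.
Step 6 — Ohm's law: I = V / Z_total = (12.1 - j28.65) / (125.5 + j8.729) = 0.08016 - j0.2338 A.
Step 7 — Convert to polar: |I| = 0.2472 A, ∠I = -71.1°.

I = 0.2472∠-71.1° A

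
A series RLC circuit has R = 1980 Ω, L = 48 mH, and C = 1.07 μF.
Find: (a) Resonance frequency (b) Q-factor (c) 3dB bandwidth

Step 1 — Resonance: ω₀ = 1/√(LC) = 1/√(0.048·1.07e-06) = 4413 rad/s.
Step 2 — f₀ = ω₀/(2π) = 702.3 Hz.
Step 3 — Series Q: Q = ω₀L/R = 4413·0.048/1980 = 0.107.
Step 4 — Bandwidth: Δω = ω₀/Q = 4.125e+04 rad/s; BW = Δω/(2π) = 6565 Hz.

(a) f₀ = 702.3 Hz  (b) Q = 0.107  (c) BW = 6565 Hz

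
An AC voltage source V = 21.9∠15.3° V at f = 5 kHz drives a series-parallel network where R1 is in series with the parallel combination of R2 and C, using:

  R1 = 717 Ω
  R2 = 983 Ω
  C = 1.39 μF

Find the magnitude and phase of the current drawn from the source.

Step 1 — Angular frequency: ω = 2π·f = 2π·5000 = 3.142e+04 rad/s.
Step 2 — Component impedances:
  R1: Z = R = 717 Ω
  R2: Z = R = 983 Ω
  C: Z = 1/(jωC) = -j/(ω·C) = 0 - j22.9 Ω
Step 3 — Parallel branch: R2 || C = 1/(1/R2 + 1/C) = 0.5332 - j22.89 Ω.
Step 4 — Series with R1: Z_total = R1 + (R2 || C) = 717.5 - j22.89 Ω = 717.9∠-1.8° Ω.
Step 5 — Source phasor: V = 21.9∠15.3° V = 21.12 + j5.779 V.
Step 6 — Ohm's law: I = V / Z_total = (21.12 + j5.779) / (717.5 - j22.89) = 0.02915 + j0.008984 A.
Step 7 — Convert to polar: |I| = 0.03051 A, ∠I = 17.1°.

I = 0.03051∠17.1° A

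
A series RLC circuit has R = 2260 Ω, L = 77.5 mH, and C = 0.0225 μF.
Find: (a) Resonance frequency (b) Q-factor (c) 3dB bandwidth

Step 1 — Resonance condition Im(Z)=0 gives ω₀ = 1/√(LC).
Step 2 — ω₀ = 1/√(0.0775·2.25e-08) = 2.395e+04 rad/s.
Step 3 — f₀ = ω₀/(2π) = 3811 Hz.
Step 4 — Series Q: Q = ω₀L/R = 2.395e+04·0.0775/2260 = 0.8212.
Step 5 — 3dB bandwidth: Δω = ω₀/Q = 2.916e+04 rad/s; BW = Δω/(2π) = 4641 Hz.

(a) f₀ = 3811 Hz  (b) Q = 0.8212  (c) BW = 4641 Hz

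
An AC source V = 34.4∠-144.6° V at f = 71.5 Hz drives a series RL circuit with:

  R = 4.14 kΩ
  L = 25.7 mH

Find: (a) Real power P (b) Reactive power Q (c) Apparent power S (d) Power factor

Step 1 — Angular frequency: ω = 2π·f = 2π·71.5 = 449.2 rad/s.
Step 2 — Component impedances:
  R: Z = R = 4140 Ω
  L: Z = jωL = j·449.2·0.0257 = 0 + j11.55 Ω
Step 3 — Series combination: Z_total = R + L = 4140 + j11.55 Ω = 4140∠0.2° Ω.
Step 4 — Source phasor: V = 34.4∠-144.6° V = -28.04 - j19.93 V.
Step 5 — Current: I = V / Z = -0.006786 - j0.004794 A = 0.008309∠-144.8° A.
Step 6 — Complex power: S = V·I* = 0.2858 + j0.0007971 VA.
Step 7 — Real power: P = Re(S) = 0.2858 W.
Step 8 — Reactive power: Q = Im(S) = 0.0007971 VAR.
Step 9 — Apparent power: |S| = 0.2858 VA.
Step 10 — Power factor: PF = P/|S| = 1 (lagging).

(a) P = 0.2858 W  (b) Q = 0.0007971 VAR  (c) S = 0.2858 VA  (d) PF = 1 (lagging)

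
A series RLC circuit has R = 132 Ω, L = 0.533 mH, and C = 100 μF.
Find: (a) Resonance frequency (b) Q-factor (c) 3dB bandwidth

Step 1 — Resonance condition Im(Z)=0 gives ω₀ = 1/√(LC).
Step 2 — ω₀ = 1/√(0.000533·0.0001) = 4331 rad/s.
Step 3 — f₀ = ω₀/(2π) = 689.4 Hz.
Step 4 — Series Q: Q = ω₀L/R = 4331·0.000533/132 = 0.01749.
Step 5 — 3dB bandwidth: Δω = ω₀/Q = 2.477e+05 rad/s; BW = Δω/(2π) = 3.942e+04 Hz.

(a) f₀ = 689.4 Hz  (b) Q = 0.01749  (c) BW = 3.942e+04 Hz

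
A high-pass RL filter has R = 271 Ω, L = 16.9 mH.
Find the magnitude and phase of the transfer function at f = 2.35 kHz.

Step 1 — Angular frequency: ω = 2π·2350 = 1.477e+04 rad/s.
Step 2 — Transfer function: H(jω) = jωL/(R + jωL).
Step 3 — Numerator jωL = j·249.5; denominator R + jωL = 271 + j249.5.
Step 4 — H = 0.4588 + j0.4983.
Step 5 — Magnitude: |H| = 0.6774 (-3.4 dB); phase: φ = 47.4°.

|H| = 0.6774 (-3.4 dB), φ = 47.4°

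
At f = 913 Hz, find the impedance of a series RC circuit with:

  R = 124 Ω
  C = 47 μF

Step 1 — Angular frequency: ω = 2π·f = 2π·913 = 5737 rad/s.
Step 2 — Component impedances:
  R: Z = R = 124 Ω
  C: Z = 1/(jωC) = -j/(ω·C) = 0 - j3.709 Ω
Step 3 — Series combination: Z_total = R + C = 124 - j3.709 Ω = 124.1∠-1.7° Ω.

Z = 124 - j3.709 Ω = 124.1∠-1.7° Ω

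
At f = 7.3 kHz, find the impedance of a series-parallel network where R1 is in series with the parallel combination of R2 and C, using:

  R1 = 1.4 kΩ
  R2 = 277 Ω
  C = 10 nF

Step 1 — Angular frequency: ω = 2π·f = 2π·7300 = 4.587e+04 rad/s.
Step 2 — Component impedances:
  R1: Z = R = 1400 Ω
  R2: Z = R = 277 Ω
  C: Z = 1/(jωC) = -j/(ω·C) = 0 - j2180 Ω
Step 3 — Parallel branch: R2 || C = 1/(1/R2 + 1/C) = 272.6 - j34.63 Ω.
Step 4 — Series with R1: Z_total = R1 + (R2 || C) = 1673 - j34.63 Ω = 1673∠-1.2° Ω.

Z = 1673 - j34.63 Ω = 1673∠-1.2° Ω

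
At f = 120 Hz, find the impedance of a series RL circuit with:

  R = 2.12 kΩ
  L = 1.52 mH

Step 1 — Angular frequency: ω = 2π·f = 2π·120 = 754 rad/s.
Step 2 — Component impedances:
  R: Z = R = 2120 Ω
  L: Z = jωL = j·754·0.00152 = 0 + j1.146 Ω
Step 3 — Series combination: Z_total = R + L = 2120 + j1.146 Ω = 2120∠0.0° Ω.

Z = 2120 + j1.146 Ω = 2120∠0.0° Ω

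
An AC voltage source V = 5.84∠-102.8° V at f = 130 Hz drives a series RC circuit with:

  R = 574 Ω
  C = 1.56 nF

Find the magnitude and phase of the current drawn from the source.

Step 1 — Angular frequency: ω = 2π·f = 2π·130 = 816.8 rad/s.
Step 2 — Component impedances:
  R: Z = R = 574 Ω
  C: Z = 1/(jωC) = -j/(ω·C) = 0 - j7.848e+05 Ω
Step 3 — Series combination: Z_total = R + C = 574 - j7.848e+05 Ω = 7.848e+05∠-90.0° Ω.
Step 4 — Source phasor: V = 5.84∠-102.8° V = -1.294 - j5.695 V.
Step 5 — Ohm's law: I = V / Z_total = (-1.294 - j5.695) / (574 - j7.848e+05) = 7.255e-06 - j1.654e-06 A.
Step 6 — Convert to polar: |I| = 7.442e-06 A, ∠I = -12.8°.

I = 7.442e-06∠-12.8° A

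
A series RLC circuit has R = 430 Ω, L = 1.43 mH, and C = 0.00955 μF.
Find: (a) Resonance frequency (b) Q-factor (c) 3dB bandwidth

Step 1 — Resonance: ω₀ = 1/√(LC) = 1/√(0.00143·9.55e-09) = 2.706e+05 rad/s.
Step 2 — f₀ = ω₀/(2π) = 4.307e+04 Hz.
Step 3 — Series Q: Q = ω₀L/R = 2.706e+05·0.00143/430 = 0.8999.
Step 4 — Bandwidth: Δω = ω₀/Q = 3.007e+05 rad/s; BW = Δω/(2π) = 4.786e+04 Hz.

(a) f₀ = 4.307e+04 Hz  (b) Q = 0.8999  (c) BW = 4.786e+04 Hz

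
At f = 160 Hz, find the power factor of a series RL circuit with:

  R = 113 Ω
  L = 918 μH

Step 1 — Angular frequency: ω = 2π·f = 2π·160 = 1005 rad/s.
Step 2 — Component impedances:
  R: Z = R = 113 Ω
  L: Z = jωL = j·1005·0.000918 = 0 + j0.9229 Ω
Step 3 — Series combination: Z_total = R + L = 113 + j0.9229 Ω = 113∠0.5° Ω.
Step 4 — Power factor: PF = cos(φ) = Re(Z)/|Z| = 113/113 = 1.
Step 5 — Type: Im(Z) = 0.9229 ⇒ lagging (phase φ = 0.5°).

PF = 1 (lagging, φ = 0.5°)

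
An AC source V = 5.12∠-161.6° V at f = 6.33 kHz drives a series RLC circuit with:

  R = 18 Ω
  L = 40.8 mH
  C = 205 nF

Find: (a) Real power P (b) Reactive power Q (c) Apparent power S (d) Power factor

Step 1 — Angular frequency: ω = 2π·f = 2π·6330 = 3.977e+04 rad/s.
Step 2 — Component impedances:
  R: Z = R = 18 Ω
  L: Z = jωL = j·3.977e+04·0.0408 = 0 + j1623 Ω
  C: Z = 1/(jωC) = -j/(ω·C) = 0 - j122.6 Ω
Step 3 — Series combination: Z_total = R + L + C = 18 + j1500 Ω = 1500∠89.3° Ω.
Step 4 — Source phasor: V = 5.12∠-161.6° V = -4.858 - j1.616 V.
Step 5 — Current: I = V / Z = -0.001116 + j0.003225 A = 0.003413∠109.1° A.
Step 6 — Complex power: S = V·I* = 0.0002097 + j0.01747 VA.
Step 7 — Real power: P = Re(S) = 0.0002097 W.
Step 8 — Reactive power: Q = Im(S) = 0.01747 VAR.
Step 9 — Apparent power: |S| = 0.01747 VA.
Step 10 — Power factor: PF = P/|S| = 0.012 (lagging).

(a) P = 0.0002097 W  (b) Q = 0.01747 VAR  (c) S = 0.01747 VA  (d) PF = 0.012 (lagging)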